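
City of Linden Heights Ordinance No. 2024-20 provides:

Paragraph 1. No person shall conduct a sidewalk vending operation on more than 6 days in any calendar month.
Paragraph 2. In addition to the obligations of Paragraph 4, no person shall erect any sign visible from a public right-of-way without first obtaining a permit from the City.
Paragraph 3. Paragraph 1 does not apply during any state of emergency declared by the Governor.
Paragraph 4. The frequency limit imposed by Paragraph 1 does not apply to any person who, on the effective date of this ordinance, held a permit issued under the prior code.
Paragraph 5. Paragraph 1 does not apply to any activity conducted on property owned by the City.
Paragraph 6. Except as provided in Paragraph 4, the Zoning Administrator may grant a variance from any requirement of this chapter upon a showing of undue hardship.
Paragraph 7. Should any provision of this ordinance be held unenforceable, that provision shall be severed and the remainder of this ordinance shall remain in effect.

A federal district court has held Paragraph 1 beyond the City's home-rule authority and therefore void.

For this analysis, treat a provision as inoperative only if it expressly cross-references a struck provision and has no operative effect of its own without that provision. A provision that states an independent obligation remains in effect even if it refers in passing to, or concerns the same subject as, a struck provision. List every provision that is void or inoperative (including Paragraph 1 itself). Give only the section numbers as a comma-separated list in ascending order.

Paragraph 1 is struck. Paragraph 3 operates only by reference to Paragraph 1, so it falls with Paragraph 1. Paragraph 4 merely fixes the grandfather exemption from Paragraph 1; with Paragraph 1 gone it has nothing to operate on and falls away. Paragraph 5 operates only by reference to Paragraph 1, so it falls with Paragraph 1. Paragraph 6 mentions Paragraph 4 but its own obligation stands independently of Paragraph 4, so Paragraph 6 is not affected. Paragraph 2 mentions Paragraph 4 but its own obligation stands independently of Paragraph 4, so Paragraph 2 is not affected. Under the severability clause in Paragraph 7, the remaining provisions continue in force. Paragraph 2, Paragraph 6, and Paragraph 7 remain in effect.

1, 3, 4, 5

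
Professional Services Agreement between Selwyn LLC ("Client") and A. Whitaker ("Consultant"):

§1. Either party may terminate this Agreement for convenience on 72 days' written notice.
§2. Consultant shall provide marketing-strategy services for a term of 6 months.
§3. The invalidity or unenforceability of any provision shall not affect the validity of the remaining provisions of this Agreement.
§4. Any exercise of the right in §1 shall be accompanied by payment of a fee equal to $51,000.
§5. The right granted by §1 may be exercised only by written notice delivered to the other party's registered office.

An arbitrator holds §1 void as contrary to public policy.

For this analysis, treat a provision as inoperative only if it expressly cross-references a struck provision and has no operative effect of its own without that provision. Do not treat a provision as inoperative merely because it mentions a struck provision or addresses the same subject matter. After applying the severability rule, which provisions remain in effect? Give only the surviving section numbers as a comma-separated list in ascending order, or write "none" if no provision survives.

2, 3

§1 is struck. §4 merely fixes the exercise fee for §1; with §1 gone it has nothing to operate on and falls away. §5 merely fixes the notice requirement for §1; with §1 gone it has nothing to operate on and falls away. Under the severability clause in §3, the remaining provisions continue in force. The provisions still in force are §2 and §3.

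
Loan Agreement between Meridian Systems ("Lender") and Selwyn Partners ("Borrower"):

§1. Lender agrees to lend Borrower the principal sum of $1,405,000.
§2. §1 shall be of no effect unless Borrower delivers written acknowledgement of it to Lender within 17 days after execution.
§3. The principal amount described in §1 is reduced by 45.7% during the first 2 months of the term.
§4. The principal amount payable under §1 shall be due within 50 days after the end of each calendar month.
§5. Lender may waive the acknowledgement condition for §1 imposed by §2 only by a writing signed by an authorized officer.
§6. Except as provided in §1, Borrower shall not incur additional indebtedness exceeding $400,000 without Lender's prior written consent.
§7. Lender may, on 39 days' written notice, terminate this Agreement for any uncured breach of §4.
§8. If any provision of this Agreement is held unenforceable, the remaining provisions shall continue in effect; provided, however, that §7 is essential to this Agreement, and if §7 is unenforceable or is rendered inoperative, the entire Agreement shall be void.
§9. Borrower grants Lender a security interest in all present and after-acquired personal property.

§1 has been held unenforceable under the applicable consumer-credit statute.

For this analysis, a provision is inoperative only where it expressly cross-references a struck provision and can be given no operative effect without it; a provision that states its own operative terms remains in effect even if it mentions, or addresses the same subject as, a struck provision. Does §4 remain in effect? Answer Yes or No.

No

§1 is struck. §2 merely fixes the acknowledgement condition for §1; with §1 gone it has nothing to operate on and falls away. §3 operates only by reference to §1, so it falls with §1. §4 does nothing except set the payment deadline for the principal amount by reference to §1; with §1 gone it has no independent effect and is inoperative. §5 has no operative effect of its own apart from §2 and is therefore inoperative. §7 merely fixes the termination right for breach of §4; with §4 gone it has nothing to operate on and falls away. §8 makes §7 an essential term, and §7 has been rendered inoperative by the cascade; under §8, the entire Agreement is therefore void. No provision of the Agreement survives. §4 is among the inoperative provisions, so the answer is no.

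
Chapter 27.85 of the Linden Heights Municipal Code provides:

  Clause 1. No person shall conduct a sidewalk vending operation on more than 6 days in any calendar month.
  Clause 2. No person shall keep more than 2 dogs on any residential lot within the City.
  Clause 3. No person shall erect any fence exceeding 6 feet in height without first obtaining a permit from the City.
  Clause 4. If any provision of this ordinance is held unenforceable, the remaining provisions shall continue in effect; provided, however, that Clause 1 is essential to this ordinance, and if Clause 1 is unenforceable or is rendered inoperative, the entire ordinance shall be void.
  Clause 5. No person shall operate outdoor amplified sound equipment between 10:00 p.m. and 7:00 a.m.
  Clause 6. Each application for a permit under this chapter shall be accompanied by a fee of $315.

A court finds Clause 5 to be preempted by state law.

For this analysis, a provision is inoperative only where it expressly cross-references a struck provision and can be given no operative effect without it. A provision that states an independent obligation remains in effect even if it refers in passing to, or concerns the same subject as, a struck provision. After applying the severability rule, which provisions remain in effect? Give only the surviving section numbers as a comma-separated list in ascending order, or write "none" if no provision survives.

Clause 5 is struck. No other provision's operative terms depend on Clause 5. Clause 4 makes Clause 1 an essential term, but Clause 1 is unaffected, so the severability proviso in Clause 4 preserves the remaining provisions. Clause 1, Clause 2, Clause 3, Clause 4, and Clause 6 remain in effect.

1, 2, 3, 4, 6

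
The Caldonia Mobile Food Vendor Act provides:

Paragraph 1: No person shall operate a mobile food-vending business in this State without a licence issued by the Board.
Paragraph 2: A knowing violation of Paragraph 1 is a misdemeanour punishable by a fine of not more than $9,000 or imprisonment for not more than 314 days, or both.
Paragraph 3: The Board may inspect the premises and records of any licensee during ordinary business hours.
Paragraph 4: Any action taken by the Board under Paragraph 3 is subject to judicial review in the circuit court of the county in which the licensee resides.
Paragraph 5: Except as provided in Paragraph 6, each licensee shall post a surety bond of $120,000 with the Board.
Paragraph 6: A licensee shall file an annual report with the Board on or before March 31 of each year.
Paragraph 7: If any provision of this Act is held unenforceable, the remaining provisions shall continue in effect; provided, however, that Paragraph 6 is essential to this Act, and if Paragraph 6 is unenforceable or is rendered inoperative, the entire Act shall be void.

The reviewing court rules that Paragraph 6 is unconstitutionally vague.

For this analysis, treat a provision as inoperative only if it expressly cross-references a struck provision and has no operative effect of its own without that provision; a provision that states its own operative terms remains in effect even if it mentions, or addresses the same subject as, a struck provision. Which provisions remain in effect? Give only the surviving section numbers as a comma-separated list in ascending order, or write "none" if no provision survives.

Paragraph 6 is struck. Nothing else in the Act is defined by reference to Paragraph 6. Paragraph 7 makes Paragraph 6 an essential term, and Paragraph 6 is the provision held invalid; under Paragraph 7, the entire Act is therefore void. No provision of the Act survives.

none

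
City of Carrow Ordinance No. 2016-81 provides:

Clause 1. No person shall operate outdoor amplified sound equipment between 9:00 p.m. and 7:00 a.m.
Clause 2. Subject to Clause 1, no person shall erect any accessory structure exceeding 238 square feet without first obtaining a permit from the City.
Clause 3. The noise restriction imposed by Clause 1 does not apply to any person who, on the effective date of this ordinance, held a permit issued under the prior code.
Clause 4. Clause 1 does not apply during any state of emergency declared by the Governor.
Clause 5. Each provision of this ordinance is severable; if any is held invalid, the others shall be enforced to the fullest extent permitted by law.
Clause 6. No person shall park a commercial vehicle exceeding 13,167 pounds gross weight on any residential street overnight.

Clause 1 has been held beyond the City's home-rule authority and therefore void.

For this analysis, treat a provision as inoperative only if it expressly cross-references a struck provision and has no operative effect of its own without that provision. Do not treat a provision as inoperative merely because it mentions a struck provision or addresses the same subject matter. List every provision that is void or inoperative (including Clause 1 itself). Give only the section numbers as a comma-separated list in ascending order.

1, 3, 4

Clause 1 is struck. Clause 3 operates only by reference to Clause 1, so it falls with Clause 1. Clause 4 has no operative effect of its own apart from Clause 1 and is therefore inoperative. Clause 2 mentions Clause 1 but its own obligation stands independently of Clause 1, so Clause 2 is not affected. Under the severability clause in Clause 5, the remaining provisions continue in force. Clause 2, Clause 5, and Clause 6 remain in effect.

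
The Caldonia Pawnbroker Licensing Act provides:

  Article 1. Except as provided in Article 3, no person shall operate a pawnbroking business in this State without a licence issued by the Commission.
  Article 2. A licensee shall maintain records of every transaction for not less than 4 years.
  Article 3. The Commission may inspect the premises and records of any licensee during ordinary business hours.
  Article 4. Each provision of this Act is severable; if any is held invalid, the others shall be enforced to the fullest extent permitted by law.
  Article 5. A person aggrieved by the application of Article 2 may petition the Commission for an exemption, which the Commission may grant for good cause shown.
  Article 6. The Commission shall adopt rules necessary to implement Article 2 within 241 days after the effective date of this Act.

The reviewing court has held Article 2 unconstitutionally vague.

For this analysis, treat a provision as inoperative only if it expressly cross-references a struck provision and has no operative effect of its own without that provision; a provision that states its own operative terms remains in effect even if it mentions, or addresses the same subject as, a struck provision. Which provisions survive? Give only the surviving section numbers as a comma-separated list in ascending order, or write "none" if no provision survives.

1, 3, 4

Article 2 is struck. Article 5 operates only by reference to Article 2, so it falls with Article 2. Article 6 merely fixes the rulemaking mandate for Article 2; with Article 2 gone it has nothing to operate on and falls away. Article 4 is a severability clause and preserves every provision that can still be given independent effect. That leaves Article 1, Article 3, and Article 4 in effect.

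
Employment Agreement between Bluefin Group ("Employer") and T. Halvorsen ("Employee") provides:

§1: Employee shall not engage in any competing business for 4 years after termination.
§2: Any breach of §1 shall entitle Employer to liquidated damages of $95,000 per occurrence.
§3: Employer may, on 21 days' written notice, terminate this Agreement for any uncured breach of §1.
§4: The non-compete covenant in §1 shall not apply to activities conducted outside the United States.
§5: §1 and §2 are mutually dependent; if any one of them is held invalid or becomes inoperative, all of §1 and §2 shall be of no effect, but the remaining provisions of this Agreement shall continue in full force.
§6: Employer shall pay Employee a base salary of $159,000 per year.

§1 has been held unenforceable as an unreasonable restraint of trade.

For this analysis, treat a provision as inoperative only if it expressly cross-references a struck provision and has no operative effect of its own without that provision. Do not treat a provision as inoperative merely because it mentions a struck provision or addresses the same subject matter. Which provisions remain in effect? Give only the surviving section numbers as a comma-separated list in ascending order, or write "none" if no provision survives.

§1 is struck. §2 has no operative effect of its own apart from §1 and is therefore inoperative. §3 merely fixes the termination right for breach of §1; with §1 gone it has nothing to operate on and falls away. §4 operates only by reference to §1, so it falls with §1. §5 declares §1 and §2 mutually dependent; since one of them has fallen, all of them are of no effect. The remainder continues in force under §5. §5 and §6 remain in effect.

5, 6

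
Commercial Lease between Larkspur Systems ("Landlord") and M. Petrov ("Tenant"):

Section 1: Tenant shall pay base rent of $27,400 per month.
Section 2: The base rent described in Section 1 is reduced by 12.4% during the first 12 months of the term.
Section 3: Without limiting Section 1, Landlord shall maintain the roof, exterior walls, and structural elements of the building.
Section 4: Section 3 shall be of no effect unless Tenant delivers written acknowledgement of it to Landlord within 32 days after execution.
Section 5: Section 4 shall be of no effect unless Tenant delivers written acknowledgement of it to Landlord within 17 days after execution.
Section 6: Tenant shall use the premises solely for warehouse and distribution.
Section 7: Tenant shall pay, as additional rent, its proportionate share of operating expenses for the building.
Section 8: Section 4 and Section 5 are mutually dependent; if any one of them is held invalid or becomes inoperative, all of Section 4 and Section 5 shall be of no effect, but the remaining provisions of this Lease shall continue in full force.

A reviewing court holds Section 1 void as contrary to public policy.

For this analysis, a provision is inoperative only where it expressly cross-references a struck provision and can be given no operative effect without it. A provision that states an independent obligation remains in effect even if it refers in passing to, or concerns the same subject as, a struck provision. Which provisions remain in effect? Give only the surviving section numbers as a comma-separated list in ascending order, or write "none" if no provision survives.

Section 1 is struck. Section 2 has no operative effect of its own apart from Section 1 and is therefore inoperative. Although Section 3 refers to Section 1, its operative terms do not depend on Section 1, so it remains in effect. Section 8 ties Section 4 and Section 5 together, but none of those is affected here; the remaining provisions continue in force under Section 8. The provisions still in force are Section 3, Section 4, Section 5, Section 6, Section 7, and Section 8.

3, 4, 5, 6, 7, 8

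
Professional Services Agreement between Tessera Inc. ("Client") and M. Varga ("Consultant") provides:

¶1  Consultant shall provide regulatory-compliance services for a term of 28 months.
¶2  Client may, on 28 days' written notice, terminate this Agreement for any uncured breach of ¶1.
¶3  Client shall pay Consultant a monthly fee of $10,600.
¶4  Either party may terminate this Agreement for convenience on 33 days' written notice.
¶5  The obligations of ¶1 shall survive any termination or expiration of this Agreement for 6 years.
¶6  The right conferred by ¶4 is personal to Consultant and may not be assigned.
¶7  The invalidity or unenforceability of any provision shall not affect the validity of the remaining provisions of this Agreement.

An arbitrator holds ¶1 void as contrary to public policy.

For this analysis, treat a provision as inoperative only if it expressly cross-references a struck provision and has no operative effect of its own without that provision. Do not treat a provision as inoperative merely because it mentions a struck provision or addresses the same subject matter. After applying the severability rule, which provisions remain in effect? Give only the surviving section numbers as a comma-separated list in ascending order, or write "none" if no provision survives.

3, 4, 6, 7

¶1 is struck. ¶2 operates only by reference to ¶1, so it falls with ¶1. The only function of ¶5 is the survival period for ¶1, so it cannot stand once ¶1 is removed. Under the severability clause in ¶7, the remaining provisions continue in force. The provisions still in force are ¶3, ¶4, ¶6, and ¶7.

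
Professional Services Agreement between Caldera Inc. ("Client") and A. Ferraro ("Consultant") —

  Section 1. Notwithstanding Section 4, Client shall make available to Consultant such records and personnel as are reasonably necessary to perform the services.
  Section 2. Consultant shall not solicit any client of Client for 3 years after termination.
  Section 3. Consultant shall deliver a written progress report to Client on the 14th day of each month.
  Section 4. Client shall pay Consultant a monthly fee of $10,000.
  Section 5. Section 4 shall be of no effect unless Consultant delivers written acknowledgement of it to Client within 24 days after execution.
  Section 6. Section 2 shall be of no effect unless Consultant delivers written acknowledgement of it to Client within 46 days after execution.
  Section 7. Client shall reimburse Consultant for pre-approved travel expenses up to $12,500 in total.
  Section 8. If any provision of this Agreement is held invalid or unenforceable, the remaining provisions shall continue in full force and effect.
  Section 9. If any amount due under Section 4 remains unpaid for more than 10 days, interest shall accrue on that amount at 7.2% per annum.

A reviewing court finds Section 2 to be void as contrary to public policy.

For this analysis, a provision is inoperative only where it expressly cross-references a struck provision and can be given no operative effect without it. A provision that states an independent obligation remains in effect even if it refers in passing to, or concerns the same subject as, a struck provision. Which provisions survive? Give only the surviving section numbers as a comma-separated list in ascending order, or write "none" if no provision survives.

1, 3, 4, 5, 7, 8, 9

Section 2 is struck. Section 6 operates only by reference to Section 2, so it falls with Section 2. Section 8 is a severability clause and preserves every provision that can still be given independent effect. That leaves Section 1, Section 3, Section 4, Section 5, Section 7, Section 8, and Section 9 in effect.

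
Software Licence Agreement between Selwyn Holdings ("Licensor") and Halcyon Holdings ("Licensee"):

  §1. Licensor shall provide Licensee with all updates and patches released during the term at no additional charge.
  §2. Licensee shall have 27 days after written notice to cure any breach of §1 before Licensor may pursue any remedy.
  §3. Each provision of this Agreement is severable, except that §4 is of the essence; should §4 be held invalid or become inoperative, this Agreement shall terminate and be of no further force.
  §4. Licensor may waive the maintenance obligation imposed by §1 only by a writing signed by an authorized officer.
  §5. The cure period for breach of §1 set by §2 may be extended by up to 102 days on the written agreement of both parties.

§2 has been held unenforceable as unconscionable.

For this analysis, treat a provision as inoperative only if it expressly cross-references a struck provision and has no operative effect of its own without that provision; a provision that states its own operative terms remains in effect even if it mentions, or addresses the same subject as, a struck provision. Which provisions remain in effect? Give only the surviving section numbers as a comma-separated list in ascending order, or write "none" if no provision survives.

§2 is struck. §5 has no operative effect of its own apart from §2 and is therefore inoperative. §3 makes §4 an essential term, but §4 is unaffected, so the severability proviso in §3 preserves the remaining provisions. §1, §3, and §4 remain in effect.

1, 3, 4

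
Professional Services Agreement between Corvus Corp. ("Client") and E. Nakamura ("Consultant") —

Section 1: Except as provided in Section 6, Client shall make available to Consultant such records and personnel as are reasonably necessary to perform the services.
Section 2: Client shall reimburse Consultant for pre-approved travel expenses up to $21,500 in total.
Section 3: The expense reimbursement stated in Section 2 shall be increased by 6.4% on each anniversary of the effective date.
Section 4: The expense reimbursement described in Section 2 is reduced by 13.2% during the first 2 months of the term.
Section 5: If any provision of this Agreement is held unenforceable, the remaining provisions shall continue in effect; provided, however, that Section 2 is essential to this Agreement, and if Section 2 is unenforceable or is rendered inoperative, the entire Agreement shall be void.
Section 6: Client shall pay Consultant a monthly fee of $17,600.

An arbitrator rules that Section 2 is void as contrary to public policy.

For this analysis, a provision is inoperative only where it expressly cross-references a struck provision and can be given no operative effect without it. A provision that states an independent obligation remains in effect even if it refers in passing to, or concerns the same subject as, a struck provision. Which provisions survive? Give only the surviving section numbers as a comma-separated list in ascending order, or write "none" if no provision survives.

Section 2 is struck. The whole of Section 3 is the escalation of the expense reimbursement, defined by reference to Section 2, so Section 3 cannot stand once Section 2 is removed. Section 4 operates only by reference to Section 2, so it falls with Section 2. Section 5 makes Section 2 an essential term, and Section 2 is the provision held invalid; under Section 5, the entire Agreement is therefore void. No provision of the Agreement survives.

none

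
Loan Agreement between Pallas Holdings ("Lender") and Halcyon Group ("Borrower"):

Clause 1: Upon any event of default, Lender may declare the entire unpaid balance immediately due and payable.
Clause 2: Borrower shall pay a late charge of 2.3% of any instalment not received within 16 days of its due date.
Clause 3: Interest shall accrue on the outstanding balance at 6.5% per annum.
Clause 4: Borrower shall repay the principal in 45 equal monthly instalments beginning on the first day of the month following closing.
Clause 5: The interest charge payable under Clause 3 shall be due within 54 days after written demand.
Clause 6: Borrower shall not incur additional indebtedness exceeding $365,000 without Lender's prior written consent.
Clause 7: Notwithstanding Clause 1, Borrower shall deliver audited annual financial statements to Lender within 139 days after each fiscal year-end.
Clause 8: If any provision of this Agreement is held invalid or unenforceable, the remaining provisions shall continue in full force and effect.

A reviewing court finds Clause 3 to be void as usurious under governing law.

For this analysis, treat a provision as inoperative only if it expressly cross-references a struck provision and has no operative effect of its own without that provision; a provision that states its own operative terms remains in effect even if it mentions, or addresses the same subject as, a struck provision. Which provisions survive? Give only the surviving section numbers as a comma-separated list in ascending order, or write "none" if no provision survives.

1, 2, 4, 6, 7, 8

Clause 3 is struck. The whole of Clause 5 is the payment deadline for the interest charge, defined by reference to Clause 3, so Clause 5 cannot stand once Clause 3 is removed. Under the severability clause in Clause 8, the remaining provisions continue in force. Clause 1, Clause 2, Clause 4, Clause 6, Clause 7, and Clause 8 remain in effect.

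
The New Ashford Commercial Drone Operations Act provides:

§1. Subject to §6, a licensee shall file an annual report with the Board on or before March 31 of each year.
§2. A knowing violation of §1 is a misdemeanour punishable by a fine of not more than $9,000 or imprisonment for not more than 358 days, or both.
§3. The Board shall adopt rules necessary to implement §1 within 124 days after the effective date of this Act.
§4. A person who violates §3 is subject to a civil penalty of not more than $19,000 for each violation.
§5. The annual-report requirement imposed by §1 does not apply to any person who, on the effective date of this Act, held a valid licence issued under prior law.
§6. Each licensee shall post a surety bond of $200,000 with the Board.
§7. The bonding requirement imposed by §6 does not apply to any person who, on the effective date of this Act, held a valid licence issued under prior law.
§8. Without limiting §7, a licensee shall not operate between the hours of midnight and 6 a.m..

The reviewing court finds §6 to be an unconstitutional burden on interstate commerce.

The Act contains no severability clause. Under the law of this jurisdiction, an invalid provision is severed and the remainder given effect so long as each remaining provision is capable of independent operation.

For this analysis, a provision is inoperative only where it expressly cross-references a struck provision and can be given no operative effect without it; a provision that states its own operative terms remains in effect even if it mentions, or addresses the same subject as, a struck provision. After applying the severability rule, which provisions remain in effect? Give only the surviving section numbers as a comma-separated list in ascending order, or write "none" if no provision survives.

§6 is struck. §7 operates only by reference to §6, so it falls with §6. §1 mentions §6 but its own obligation stands independently of §6, so §1 is not affected. §8 mentions §7 but its own obligation stands independently of §7, so §8 is not affected. Under the stated default rule, only provisions that cannot operate independently fall away; the rest are enforced. §1, §2, §3, §4, §5, and §8 remain in effect.

1, 2, 3, 4, 5, 8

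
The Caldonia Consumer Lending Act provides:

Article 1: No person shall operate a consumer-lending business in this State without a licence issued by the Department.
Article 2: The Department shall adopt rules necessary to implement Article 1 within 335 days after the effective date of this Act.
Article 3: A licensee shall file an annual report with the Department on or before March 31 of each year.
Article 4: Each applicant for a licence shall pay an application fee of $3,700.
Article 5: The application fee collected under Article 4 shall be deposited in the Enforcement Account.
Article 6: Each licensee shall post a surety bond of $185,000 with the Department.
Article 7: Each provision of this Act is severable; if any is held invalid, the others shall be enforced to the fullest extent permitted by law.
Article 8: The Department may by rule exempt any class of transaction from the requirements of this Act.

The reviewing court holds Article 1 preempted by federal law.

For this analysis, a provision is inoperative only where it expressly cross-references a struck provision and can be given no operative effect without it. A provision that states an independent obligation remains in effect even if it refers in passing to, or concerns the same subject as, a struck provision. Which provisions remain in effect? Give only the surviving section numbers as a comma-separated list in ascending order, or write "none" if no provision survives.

3, 4, 5, 6, 7, 8

Article 1 is struck. Article 2 has no operative effect of its own apart from Article 1 and is therefore inoperative. Article 7 is a severability clause and preserves every provision that can still be given independent effect. Article 3, Article 4, Article 5, Article 6, Article 7, and Article 8 remain in effect.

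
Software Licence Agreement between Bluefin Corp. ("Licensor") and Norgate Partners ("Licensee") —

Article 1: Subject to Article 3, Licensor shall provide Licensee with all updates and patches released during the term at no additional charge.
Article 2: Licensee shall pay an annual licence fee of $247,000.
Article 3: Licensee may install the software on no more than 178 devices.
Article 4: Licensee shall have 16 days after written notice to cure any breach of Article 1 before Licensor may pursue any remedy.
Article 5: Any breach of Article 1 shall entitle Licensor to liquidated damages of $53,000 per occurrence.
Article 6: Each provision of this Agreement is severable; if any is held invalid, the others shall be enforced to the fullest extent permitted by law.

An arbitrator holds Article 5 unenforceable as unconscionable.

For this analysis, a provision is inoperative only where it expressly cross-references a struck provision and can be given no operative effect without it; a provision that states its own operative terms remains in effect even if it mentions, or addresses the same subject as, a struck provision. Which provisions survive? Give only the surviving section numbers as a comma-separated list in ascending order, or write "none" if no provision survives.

Article 5 is struck. No other provision's operative terms depend on Article 5. Under the severability clause in Article 6, the remaining provisions continue in force. That leaves Article 1, Article 2, Article 3, Article 4, and Article 6 in effect.

1, 2, 3, 4, 6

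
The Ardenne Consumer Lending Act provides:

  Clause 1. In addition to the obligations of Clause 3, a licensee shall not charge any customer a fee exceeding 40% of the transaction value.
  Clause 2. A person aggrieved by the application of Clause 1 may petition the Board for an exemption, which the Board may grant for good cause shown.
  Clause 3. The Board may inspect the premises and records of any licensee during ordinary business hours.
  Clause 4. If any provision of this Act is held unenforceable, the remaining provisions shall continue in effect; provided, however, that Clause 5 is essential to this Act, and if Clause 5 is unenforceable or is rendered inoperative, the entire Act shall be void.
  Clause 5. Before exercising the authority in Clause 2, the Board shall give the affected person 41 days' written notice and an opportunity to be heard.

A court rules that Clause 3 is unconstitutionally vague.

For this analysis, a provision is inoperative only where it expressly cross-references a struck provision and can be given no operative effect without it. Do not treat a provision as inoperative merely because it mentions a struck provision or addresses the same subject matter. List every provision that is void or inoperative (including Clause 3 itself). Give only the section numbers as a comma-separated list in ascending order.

3

Clause 3 is struck. Although Clause 1 refers to Clause 3, its operative terms do not depend on Clause 3, so it remains in effect. No other provision's operative terms depend on Clause 3. Clause 4 makes Clause 5 an essential term, but Clause 5 is unaffected, so the severability proviso in Clause 4 preserves the remaining provisions. Clause 1, Clause 2, Clause 4, and Clause 5 remain in effect.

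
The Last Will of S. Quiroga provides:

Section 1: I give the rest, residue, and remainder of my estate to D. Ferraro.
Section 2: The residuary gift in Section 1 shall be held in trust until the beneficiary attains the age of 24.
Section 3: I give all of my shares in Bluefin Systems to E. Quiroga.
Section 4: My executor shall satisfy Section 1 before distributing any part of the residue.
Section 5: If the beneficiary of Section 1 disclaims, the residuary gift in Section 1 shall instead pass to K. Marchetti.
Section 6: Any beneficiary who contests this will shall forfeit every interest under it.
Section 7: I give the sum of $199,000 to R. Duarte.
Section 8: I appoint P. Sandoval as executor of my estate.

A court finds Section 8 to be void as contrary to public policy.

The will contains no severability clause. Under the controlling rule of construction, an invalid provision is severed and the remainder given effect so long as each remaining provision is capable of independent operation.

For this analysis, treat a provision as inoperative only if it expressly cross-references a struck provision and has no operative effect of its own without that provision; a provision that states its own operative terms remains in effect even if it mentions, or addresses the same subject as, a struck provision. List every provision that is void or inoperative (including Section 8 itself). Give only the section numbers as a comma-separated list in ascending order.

Section 8 is struck. No other provision's operative terms depend on Section 8. Under the stated default rule, only provisions that cannot operate independently fall away; the rest are enforced. That leaves Section 1, Section 2, Section 3, Section 4, Section 5, Section 6, and Section 7 in effect.

8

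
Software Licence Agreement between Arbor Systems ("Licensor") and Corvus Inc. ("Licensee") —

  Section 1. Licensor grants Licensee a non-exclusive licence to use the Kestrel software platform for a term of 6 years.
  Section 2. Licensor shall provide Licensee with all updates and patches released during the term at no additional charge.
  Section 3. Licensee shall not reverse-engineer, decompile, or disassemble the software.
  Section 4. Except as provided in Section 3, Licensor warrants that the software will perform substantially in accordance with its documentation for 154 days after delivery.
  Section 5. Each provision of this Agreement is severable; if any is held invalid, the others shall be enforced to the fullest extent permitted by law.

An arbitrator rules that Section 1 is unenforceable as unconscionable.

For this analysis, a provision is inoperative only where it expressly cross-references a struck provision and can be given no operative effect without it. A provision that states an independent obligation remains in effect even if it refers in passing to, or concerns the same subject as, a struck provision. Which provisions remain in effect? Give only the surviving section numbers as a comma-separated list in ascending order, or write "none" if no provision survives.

2, 3, 4, 5

Section 1 is struck. No other provision's operative terms depend on Section 1. Under the severability clause in Section 5, the remaining provisions continue in force. Section 2, Section 3, Section 4, and Section 5 remain in effect.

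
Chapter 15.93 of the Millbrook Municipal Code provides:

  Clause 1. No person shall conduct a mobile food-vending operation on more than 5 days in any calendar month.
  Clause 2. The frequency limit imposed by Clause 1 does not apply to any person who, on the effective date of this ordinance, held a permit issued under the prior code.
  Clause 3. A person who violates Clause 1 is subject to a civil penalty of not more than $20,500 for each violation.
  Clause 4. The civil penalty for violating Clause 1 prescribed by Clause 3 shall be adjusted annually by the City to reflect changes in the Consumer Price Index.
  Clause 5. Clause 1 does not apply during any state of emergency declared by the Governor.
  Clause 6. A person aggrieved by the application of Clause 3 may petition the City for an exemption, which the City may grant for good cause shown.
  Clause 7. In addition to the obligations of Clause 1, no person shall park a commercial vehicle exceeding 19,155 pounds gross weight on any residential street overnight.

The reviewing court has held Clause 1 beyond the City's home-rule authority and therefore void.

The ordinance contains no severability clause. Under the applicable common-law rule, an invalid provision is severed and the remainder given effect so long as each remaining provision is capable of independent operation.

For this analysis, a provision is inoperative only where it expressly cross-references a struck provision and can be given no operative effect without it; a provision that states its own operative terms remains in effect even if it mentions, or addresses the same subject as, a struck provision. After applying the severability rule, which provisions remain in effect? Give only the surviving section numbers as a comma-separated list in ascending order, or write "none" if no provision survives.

7

Clause 1 is struck. Clause 2 merely fixes the grandfather exemption from Clause 1; with Clause 1 gone it has nothing to operate on and falls away. Clause 3 merely fixes the civil penalty for violating Clause 1; with Clause 1 gone it has nothing to operate on and falls away. Clause 5 has no operative effect of its own apart from Clause 1 and is therefore inoperative. The whole of Clause 4 is the indexation of the civil penalty for violating Clause 1, defined by reference to Clause 3, so Clause 4 cannot stand once Clause 3 is removed. The only function of Clause 6 is the exemption procedure for Clause 3, so it cannot stand once Clause 3 is removed. Although Clause 7 refers to Clause 1, its operative terms do not depend on Clause 1, so it remains in effect. Under the stated default rule, only provisions that cannot operate independently fall away; the rest are enforced. Only Clause 7 remains in effect.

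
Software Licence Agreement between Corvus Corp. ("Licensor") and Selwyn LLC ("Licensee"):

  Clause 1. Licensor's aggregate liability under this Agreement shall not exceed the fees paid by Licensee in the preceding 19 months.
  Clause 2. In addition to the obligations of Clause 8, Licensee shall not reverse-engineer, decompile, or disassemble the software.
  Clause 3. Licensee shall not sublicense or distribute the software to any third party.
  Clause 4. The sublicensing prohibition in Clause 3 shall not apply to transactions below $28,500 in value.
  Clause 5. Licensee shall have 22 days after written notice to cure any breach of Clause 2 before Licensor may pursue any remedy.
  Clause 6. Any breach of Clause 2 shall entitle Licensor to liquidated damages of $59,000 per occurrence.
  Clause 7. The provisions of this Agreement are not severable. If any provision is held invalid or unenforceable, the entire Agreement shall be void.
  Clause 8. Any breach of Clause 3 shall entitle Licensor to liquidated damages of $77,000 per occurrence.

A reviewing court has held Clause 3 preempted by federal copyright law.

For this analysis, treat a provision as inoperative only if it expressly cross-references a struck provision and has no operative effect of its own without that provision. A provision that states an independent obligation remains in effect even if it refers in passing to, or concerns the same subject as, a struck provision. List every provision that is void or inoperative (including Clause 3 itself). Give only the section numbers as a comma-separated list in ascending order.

Clause 3 is struck. Clause 4 operates only by reference to Clause 3, so it falls with Clause 3. Clause 8 operates only by reference to Clause 3, so it falls with Clause 3. Clause 7 provides that the Agreement is not severable, so the invalidity of any one provision voids the entire Agreement. No provision of the Agreement survives.

1, 2, 3, 4, 5, 6, 7, 8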